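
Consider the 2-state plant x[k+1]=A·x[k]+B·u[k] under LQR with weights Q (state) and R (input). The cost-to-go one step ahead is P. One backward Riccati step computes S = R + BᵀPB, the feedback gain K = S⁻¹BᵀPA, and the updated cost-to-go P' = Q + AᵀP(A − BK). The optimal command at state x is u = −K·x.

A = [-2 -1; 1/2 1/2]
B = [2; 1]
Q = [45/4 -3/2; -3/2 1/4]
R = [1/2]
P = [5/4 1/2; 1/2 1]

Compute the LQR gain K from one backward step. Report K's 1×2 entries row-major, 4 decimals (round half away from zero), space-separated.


-0.5882 -0.2353

BᵀP = [3.0000 2.0000]
S = R + BᵀPB = [1/2] + [8.0000] = [8.5000]
BᵀPA = [-5.0000 -2.0000]
K = S⁻¹·BᵀPA = [-0.5882 -0.2353]
A−BK = [-0.8235 -0.5294; 1.0882 0.7353]
AᵀP(A−BK) = [1.3088 0.8235; 0.8235 0.5294]
P' = Q + AᵀP(A−BK) = [12.5588 -0.6765; -0.6765 0.7794]
tr(P') = 13.3382


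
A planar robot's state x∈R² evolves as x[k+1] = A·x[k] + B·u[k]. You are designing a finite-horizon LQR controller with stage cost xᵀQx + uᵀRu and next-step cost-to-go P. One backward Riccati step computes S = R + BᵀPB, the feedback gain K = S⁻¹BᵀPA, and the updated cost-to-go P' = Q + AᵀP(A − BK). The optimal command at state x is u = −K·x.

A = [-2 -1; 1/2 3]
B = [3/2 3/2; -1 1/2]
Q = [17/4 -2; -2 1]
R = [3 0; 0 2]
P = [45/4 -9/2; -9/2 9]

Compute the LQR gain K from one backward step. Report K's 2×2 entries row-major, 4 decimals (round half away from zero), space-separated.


BᵀP = [21.3750 -15.7500; 14.6250 -2.2500]
S = R + BᵀPB = [3 0; 0 2] + [47.8125 24.1875; 24.1875 20.8125] = [50.8125 24.1875; 24.1875 22.8125]
BᵀPA = [-50.6250 -68.6250; -30.3750 -21.3750]
K = S⁻¹·BᵀPA = [-0.7319 -1.8263; -0.5555 0.9993]
A−BK = [-0.0689 0.2404; 0.0459 0.6741]
AᵀP(A−BK) = [2.3250 3.1509; 3.1509 15.2841]
P' = Q + AᵀP(A−BK) = [6.5750 1.1509; 1.1509 16.2841]
tr(P') = 22.8591

-0.7319 -1.8263 -0.5555 0.9993


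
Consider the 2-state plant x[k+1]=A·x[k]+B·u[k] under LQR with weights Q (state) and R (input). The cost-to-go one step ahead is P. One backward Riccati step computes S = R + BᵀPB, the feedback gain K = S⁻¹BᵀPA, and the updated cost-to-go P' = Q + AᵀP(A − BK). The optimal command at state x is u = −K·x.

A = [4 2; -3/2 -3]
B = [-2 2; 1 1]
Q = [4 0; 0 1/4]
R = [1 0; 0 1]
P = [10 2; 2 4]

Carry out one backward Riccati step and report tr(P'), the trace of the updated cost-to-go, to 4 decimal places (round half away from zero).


BᵀP = [-18.0000 0.0000; 22.0000 8.0000]
S = R + BᵀPB = [1 0; 0 1] + [36.0000 -36.0000; -36.0000 52.0000] = [37.0000 -36.0000; -36.0000 53.0000]
BᵀPA = [-72.0000 -36.0000; 76.0000 20.0000]
K = S⁻¹·BᵀPA = [-1.6241 -1.7865; 0.3308 -0.8361]
A−BK = [0.0902 0.0992; -0.2068 -0.3774]
AᵀP(A−BK) = [2.9248 2.9173; 2.9173 4.4090]
P' = Q + AᵀP(A−BK) = [6.9248 2.9173; 2.9173 4.6590]
tr(P') = 11.5838

11.5838


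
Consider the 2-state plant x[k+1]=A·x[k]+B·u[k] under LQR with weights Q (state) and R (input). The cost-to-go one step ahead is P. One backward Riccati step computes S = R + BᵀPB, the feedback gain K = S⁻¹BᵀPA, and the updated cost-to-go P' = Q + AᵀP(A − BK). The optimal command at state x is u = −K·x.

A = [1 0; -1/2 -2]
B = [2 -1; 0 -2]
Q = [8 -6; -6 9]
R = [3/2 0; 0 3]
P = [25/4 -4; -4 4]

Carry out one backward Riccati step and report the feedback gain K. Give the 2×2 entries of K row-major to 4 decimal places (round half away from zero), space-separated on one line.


0.5990 0.5153 0.1787 0.6699

BᵀP = [12.5000 -8.0000; 1.7500 -4.0000]
S = R + BᵀPB = [3/2 0; 0 3] + [25.0000 3.5000; 3.5000 6.2500] = [26.5000 3.5000; 3.5000 9.2500]
BᵀPA = [16.5000 16.0000; 3.7500 8.0000]
K = S⁻¹·BᵀPA = [0.5990 0.5153; 0.1787 0.6699]
A−BK = [-0.0193 -0.3607; -0.1425 -0.6602]
AᵀP(A−BK) = [0.6957 0.9855; 0.9855 2.3961]
P' = Q + AᵀP(A−BK) = [8.6957 -5.0145; -5.0145 11.3961]
tr(P') = 20.0918


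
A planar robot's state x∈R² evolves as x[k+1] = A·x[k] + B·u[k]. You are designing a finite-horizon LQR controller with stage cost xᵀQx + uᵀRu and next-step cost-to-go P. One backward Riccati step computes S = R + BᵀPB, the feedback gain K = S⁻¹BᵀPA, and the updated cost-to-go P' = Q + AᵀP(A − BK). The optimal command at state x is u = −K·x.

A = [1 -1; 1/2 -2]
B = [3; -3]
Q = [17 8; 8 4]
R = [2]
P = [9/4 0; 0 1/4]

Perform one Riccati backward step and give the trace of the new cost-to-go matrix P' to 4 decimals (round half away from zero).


BᵀP = [6.7500 -0.7500]
S = R + BᵀPB = [2] + [22.5000] = [24.5000]
BᵀPA = [6.3750 -5.2500]
K = S⁻¹·BᵀPA = [0.2602 -0.2143]
A−BK = [0.2194 -0.3571; 1.2806 -2.6429]
AᵀP(A−BK) = [0.6537 -1.1339; -1.1339 2.1250]
P' = Q + AᵀP(A−BK) = [17.6537 6.8661; 6.8661 6.1250]
tr(P') = 23.7787

23.7787


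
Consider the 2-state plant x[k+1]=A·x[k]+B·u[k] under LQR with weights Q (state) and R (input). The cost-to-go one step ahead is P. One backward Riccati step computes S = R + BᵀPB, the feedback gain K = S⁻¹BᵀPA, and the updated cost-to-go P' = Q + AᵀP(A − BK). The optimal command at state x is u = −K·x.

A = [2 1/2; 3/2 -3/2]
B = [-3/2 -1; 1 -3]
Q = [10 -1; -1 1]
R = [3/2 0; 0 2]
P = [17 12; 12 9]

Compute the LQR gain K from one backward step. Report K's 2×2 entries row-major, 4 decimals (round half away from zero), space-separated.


BᵀP = [-13.5000 -9.0000; -53.0000 -39.0000]
S = R + BᵀPB = [3/2 0; 0 2] + [11.2500 40.5000; 40.5000 170.0000] = [12.7500 40.5000; 40.5000 172.0000]
BᵀPA = [-40.5000 6.7500; -164.5000 32.0000]
K = S⁻¹·BᵀPA = [-0.5495 -0.2442; -0.8270 0.2436]
A−BK = [0.3487 0.3772; -0.4315 -0.5251]
AᵀP(A−BK) = [1.9525 -0.0767; -0.0767 0.3548]
P' = Q + AᵀP(A−BK) = [11.9525 -1.0767; -1.0767 1.3548]
tr(P') = 13.3073

-0.5495 -0.2442 -0.8270 0.2436


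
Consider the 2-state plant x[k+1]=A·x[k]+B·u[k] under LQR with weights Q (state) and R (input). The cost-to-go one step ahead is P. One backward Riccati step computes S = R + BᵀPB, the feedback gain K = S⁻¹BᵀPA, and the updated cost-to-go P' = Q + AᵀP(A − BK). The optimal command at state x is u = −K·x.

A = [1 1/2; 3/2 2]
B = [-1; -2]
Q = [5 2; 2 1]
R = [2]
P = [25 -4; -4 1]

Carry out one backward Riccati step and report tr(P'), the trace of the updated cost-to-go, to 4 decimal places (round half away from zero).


9.0833

BᵀP = [-17.0000 2.0000]
S = R + BᵀPB = [2] + [13.0000] = [15.0000]
BᵀPA = [-14.0000 -4.5000]
K = S⁻¹·BᵀPA = [-0.9333 -0.3000]
A−BK = [0.0667 0.2000; -0.3667 1.4000]
AᵀP(A−BK) = [2.1833 0.3000; 0.3000 0.9000]
P' = Q + AᵀP(A−BK) = [7.1833 2.3000; 2.3000 1.9000]
tr(P') = 9.0833


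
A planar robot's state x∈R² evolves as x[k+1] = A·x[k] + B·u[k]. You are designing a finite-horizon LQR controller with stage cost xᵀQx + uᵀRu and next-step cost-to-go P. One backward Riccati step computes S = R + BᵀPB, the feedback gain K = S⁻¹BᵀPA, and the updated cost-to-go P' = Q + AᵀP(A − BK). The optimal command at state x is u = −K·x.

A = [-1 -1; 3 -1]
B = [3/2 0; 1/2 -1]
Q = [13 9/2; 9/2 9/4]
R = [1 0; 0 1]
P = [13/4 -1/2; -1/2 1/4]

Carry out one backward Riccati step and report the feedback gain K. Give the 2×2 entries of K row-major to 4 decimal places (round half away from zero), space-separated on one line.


BᵀP = [4.6250 -0.6250; 0.5000 -0.2500]
S = R + BᵀPB = [1 0; 0 1] + [6.6250 0.6250; 0.6250 0.2500] = [7.6250 0.6250; 0.6250 1.2500]
BᵀPA = [-6.5000 -4.0000; -1.2500 -0.2500]
K = S⁻¹·BᵀPA = [-0.8034 -0.5299; -0.5983 0.0650]
A−BK = [0.2051 -0.2051; 2.8034 -0.6701]
AᵀP(A−BK) = [2.5299 0.1368; 0.1368 0.3966]
P' = Q + AᵀP(A−BK) = [15.5299 4.6368; 4.6368 2.6466]
tr(P') = 18.1765

-0.8034 -0.5299 -0.5983 0.0650


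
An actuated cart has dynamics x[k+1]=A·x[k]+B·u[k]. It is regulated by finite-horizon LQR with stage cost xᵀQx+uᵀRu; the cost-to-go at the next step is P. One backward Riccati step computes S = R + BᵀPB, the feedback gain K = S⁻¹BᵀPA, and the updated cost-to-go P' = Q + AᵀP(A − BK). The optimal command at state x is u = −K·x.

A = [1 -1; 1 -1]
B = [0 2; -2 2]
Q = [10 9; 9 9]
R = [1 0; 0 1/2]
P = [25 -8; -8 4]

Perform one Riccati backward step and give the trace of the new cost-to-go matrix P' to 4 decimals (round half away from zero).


19.2467

BᵀP = [16.0000 -8.0000; 34.0000 -8.0000]
S = R + BᵀPB = [1 0; 0 1/2] + [16.0000 16.0000; 16.0000 52.0000] = [17.0000 16.0000; 16.0000 52.5000]
BᵀPA = [8.0000 -8.0000; 26.0000 -26.0000]
K = S⁻¹·BᵀPA = [0.0063 -0.0063; 0.4933 -0.4933]
A−BK = [0.0134 -0.0134; 0.0259 -0.0259]
AᵀP(A−BK) = [0.1233 -0.1233; -0.1233 0.1233]
P' = Q + AᵀP(A−BK) = [10.1233 8.8767; 8.8767 9.1233]
tr(P') = 19.2467


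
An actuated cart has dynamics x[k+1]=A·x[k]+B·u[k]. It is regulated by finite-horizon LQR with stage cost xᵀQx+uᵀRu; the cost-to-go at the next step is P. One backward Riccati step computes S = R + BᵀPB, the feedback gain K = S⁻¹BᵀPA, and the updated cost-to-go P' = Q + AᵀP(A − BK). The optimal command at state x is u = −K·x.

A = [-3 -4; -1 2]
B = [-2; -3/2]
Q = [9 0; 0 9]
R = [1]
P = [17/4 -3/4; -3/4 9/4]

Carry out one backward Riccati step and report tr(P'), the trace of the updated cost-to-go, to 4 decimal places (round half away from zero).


BᵀP = [-7.3750 -1.8750]
S = R + BᵀPB = [1] + [17.5625] = [18.5625]
BᵀPA = [24.0000 25.7500]
K = S⁻¹·BᵀPA = [1.2929 1.3872]
A−BK = [-0.4141 -1.2256; 0.9394 4.0808]
AᵀP(A−BK) = [4.9697 14.7071; 14.7071 53.2795]
P' = Q + AᵀP(A−BK) = [13.9697 14.7071; 14.7071 62.2795]
tr(P') = 76.2492

76.2492


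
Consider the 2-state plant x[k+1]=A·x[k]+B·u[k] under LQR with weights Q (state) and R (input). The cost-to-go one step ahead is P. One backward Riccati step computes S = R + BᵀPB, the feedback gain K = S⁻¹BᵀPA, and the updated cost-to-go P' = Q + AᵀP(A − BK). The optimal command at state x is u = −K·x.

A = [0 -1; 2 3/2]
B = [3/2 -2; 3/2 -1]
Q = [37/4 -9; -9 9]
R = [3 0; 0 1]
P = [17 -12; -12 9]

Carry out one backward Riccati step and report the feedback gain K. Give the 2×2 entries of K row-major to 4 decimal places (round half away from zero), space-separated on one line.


BᵀP = [7.5000 -4.5000; -22.0000 15.0000]
S = R + BᵀPB = [3 0; 0 1] + [4.5000 -10.5000; -10.5000 29.0000] = [7.5000 -10.5000; -10.5000 30.0000]
BᵀPA = [-9.0000 -14.2500; 30.0000 44.5000]
K = S⁻¹·BᵀPA = [0.3922 0.3464; 1.1373 1.6046]
A−BK = [1.6863 1.6895; 2.5490 2.5850]
AᵀP(A−BK) = [5.4118 5.9804; 5.9804 6.7827]
P' = Q + AᵀP(A−BK) = [14.6618 -3.0196; -3.0196 15.7827]
tr(P') = 30.4444

0.3922 0.3464 1.1373 1.6046


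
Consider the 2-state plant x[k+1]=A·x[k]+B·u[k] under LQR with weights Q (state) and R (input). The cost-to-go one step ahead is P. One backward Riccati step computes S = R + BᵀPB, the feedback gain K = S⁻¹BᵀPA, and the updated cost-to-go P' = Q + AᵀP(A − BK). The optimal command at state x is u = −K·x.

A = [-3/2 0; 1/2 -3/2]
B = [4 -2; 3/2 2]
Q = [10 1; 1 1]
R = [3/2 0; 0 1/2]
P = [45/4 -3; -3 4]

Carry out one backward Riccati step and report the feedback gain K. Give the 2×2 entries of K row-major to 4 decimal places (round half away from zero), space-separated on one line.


BᵀP = [40.5000 -6.0000; -28.5000 14.0000]
S = R + BᵀPB = [3/2 0; 0 1/2] + [153.0000 -93.0000; -93.0000 85.0000] = [154.5000 -93.0000; -93.0000 85.5000]
BᵀPA = [-63.7500 9.0000; 49.7500 -21.0000]
K = S⁻¹·BᵀPA = [-0.1806 -0.2595; 0.3854 -0.5279]
A−BK = [-0.0067 -0.0178; 0.0002 -0.0550]
AᵀP(A−BK) = [0.1237 -0.0312; -0.0312 0.2501]
P' = Q + AᵀP(A−BK) = [10.1237 0.9688; 0.9688 1.2501]
tr(P') = 11.3738

-0.1806 -0.2595 0.3854 -0.5279


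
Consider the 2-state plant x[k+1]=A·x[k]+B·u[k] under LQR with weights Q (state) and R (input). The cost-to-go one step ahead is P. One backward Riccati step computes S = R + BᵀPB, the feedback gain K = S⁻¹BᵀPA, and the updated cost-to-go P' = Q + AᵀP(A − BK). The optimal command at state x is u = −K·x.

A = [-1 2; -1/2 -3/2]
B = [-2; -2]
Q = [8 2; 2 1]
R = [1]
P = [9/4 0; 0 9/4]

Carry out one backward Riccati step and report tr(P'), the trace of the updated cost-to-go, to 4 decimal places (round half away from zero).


BᵀP = [-4.5000 -4.5000]
S = R + BᵀPB = [1] + [18.0000] = [19.0000]
BᵀPA = [6.7500 -2.2500]
K = S⁻¹·BᵀPA = [0.3553 -0.1184]
A−BK = [-0.2895 1.7632; 0.2105 -1.7368]
AᵀP(A−BK) = [0.4145 -2.0132; -2.0132 13.7961]
P' = Q + AᵀP(A−BK) = [8.4145 -0.0132; -0.0132 14.7961]
tr(P') = 23.2105

23.2105


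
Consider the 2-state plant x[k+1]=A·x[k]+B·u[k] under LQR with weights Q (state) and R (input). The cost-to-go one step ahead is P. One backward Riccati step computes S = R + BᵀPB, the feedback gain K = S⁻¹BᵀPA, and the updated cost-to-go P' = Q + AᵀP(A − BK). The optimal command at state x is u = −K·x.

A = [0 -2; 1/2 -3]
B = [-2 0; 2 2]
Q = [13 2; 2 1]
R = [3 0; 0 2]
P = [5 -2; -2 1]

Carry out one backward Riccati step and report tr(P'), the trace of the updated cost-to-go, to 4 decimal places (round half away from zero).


BᵀP = [-14.0000 6.0000; -4.0000 2.0000]
S = R + BᵀPB = [3 0; 0 2] + [40.0000 12.0000; 12.0000 4.0000] = [43.0000 12.0000; 12.0000 6.0000]
BᵀPA = [3.0000 10.0000; 1.0000 2.0000]
K = S⁻¹·BᵀPA = [0.0526 0.3158; 0.0614 -0.2982]
A−BK = [0.1053 -1.3684; 0.2719 -3.0351]
AᵀP(A−BK) = [0.0307 -0.1491; -0.1491 2.4386]
P' = Q + AᵀP(A−BK) = [13.0307 1.8509; 1.8509 3.4386]
tr(P') = 16.4693

16.4693


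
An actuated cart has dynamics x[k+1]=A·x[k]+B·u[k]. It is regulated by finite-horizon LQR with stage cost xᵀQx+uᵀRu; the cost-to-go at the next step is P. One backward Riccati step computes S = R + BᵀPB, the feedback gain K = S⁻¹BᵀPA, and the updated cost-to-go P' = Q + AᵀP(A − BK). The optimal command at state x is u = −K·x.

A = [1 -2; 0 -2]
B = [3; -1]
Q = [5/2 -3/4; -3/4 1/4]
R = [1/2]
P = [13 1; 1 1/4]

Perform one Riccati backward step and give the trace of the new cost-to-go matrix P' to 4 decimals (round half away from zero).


4.3898

BᵀP = [38.0000 2.7500]
S = R + BᵀPB = [1/2] + [111.2500] = [111.7500]
BᵀPA = [38.0000 -81.5000]
K = S⁻¹·BᵀPA = [0.3400 -0.7293]
A−BK = [-0.0201 0.1879; 0.3400 -2.7293]
AᵀP(A−BK) = [0.0783 -0.2864; -0.2864 1.5615]
P' = Q + AᵀP(A−BK) = [2.5783 -1.0364; -1.0364 1.8115]
tr(P') = 4.3898


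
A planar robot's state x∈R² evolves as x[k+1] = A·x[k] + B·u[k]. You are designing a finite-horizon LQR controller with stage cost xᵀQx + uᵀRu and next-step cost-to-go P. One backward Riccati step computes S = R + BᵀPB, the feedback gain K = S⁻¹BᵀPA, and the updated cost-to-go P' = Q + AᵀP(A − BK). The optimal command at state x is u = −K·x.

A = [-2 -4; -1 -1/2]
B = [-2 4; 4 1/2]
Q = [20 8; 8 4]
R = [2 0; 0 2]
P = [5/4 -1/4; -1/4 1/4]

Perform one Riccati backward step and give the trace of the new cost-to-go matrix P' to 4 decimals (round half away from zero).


26.0819

BᵀP = [-3.5000 1.5000; 4.8750 -0.8750]
S = R + BᵀPB = [2 0; 0 2] + [13.0000 -13.2500; -13.2500 19.0625] = [15.0000 -13.2500; -13.2500 21.0625]
BᵀPA = [5.5000 13.2500; -8.8750 -19.0625]
K = S⁻¹·BᵀPA = [-0.0125 0.1888; -0.4292 -0.7863]
A−BK = [-0.3081 -0.4773; -0.7355 -0.8620]
AᵀP(A−BK) = [0.5093 0.8584; 0.8584 1.5726]
P' = Q + AᵀP(A−BK) = [20.5093 8.8584; 8.8584 5.5726]
tr(P') = 26.0819


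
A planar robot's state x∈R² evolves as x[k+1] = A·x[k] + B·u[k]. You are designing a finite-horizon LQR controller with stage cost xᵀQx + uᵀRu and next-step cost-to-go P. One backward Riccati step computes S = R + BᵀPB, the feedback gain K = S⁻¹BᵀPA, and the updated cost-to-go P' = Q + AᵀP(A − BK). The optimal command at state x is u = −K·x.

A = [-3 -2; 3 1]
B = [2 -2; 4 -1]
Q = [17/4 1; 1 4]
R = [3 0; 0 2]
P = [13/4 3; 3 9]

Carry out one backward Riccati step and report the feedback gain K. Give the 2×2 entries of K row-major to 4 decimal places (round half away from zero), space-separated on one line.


0.9900 0.3978 1.7141 0.9840

BᵀP = [18.5000 42.0000; -9.5000 -15.0000]
S = R + BᵀPB = [3 0; 0 2] + [205.0000 -79.0000; -79.0000 34.0000] = [208.0000 -79.0000; -79.0000 36.0000]
BᵀPA = [70.5000 5.0000; -16.5000 4.0000]
K = S⁻¹·BᵀPA = [0.9900 0.3978; 1.7141 0.9840]
A−BK = [-1.5517 -0.8276; 0.7542 0.3929]
AᵀP(A−BK) = [14.7396 7.6937; 7.6937 4.0754]
P' = Q + AᵀP(A−BK) = [18.9896 8.6937; 8.6937 8.0754]
tr(P') = 27.0650


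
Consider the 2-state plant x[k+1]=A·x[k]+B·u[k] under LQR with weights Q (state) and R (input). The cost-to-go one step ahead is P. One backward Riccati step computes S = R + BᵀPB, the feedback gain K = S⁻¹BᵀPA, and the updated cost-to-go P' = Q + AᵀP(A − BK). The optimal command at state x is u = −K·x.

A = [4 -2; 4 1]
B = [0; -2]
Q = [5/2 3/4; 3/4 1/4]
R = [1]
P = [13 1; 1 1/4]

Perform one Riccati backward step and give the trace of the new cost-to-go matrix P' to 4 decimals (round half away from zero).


238.8750

BᵀP = [-2.0000 -0.5000]
S = R + BᵀPB = [1] + [1.0000] = [2.0000]
BᵀPA = [-10.0000 3.5000]
K = S⁻¹·BᵀPA = [-5.0000 1.7500]
A−BK = [4.0000 -2.0000; -6.0000 4.5000]
AᵀP(A−BK) = [194.0000 -89.5000; -89.5000 42.1250]
P' = Q + AᵀP(A−BK) = [196.5000 -88.7500; -88.7500 42.3750]
tr(P') = 238.8750


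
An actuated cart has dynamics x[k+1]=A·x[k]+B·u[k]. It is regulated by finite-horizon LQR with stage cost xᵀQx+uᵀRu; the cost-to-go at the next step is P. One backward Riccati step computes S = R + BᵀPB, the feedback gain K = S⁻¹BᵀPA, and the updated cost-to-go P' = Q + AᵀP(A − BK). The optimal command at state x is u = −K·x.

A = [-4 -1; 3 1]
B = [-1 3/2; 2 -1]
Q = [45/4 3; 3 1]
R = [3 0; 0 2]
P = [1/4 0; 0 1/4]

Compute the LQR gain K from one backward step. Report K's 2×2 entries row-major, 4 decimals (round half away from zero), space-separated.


BᵀP = [-0.2500 0.5000; 0.3750 -0.2500]
S = R + BᵀPB = [3 0; 0 2] + [1.2500 -0.8750; -0.8750 0.8125] = [4.2500 -0.8750; -0.8750 2.8125]
BᵀPA = [2.5000 0.7500; -2.2500 -0.6250]
K = S⁻¹·BᵀPA = [0.4525 0.1397; -0.6592 -0.1788]
A−BK = [-2.5587 -0.5922; 1.4358 0.5419]
AᵀP(A−BK) = [3.6355 0.9986; 0.9986 0.2835]
P' = Q + AᵀP(A−BK) = [14.8855 3.9986; 3.9986 1.2835]
tr(P') = 16.1690

0.4525 0.1397 -0.6592 -0.1788


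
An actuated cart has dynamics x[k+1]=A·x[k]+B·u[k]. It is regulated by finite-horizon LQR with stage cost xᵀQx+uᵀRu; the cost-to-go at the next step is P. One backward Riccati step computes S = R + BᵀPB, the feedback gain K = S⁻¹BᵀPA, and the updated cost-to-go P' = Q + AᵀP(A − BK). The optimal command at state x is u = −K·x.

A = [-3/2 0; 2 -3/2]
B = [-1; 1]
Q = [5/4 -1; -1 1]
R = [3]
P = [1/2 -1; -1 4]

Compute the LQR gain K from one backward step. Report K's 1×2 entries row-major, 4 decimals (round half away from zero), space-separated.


1.2895 -0.7895

BᵀP = [-1.5000 5.0000]
S = R + BᵀPB = [3] + [6.5000] = [9.5000]
BᵀPA = [12.2500 -7.5000]
K = S⁻¹·BᵀPA = [1.2895 -0.7895]
A−BK = [-0.2105 -0.7895; 0.7105 -0.7105]
AᵀP(A−BK) = [7.3289 -4.5789; -4.5789 3.0789]
P' = Q + AᵀP(A−BK) = [8.5789 -5.5789; -5.5789 4.0789]
tr(P') = 12.6579


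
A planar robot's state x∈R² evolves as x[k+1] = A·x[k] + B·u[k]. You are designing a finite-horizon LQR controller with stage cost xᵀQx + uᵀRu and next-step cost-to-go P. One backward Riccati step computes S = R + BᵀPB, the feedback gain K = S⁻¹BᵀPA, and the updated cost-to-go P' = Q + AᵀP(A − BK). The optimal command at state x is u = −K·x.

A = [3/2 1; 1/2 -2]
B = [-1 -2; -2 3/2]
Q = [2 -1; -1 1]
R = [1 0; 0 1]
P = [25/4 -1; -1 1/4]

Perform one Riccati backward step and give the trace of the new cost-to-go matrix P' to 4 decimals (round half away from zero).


BᵀP = [-4.2500 0.5000; -14.0000 2.3750]
S = R + BᵀPB = [1 0; 0 1] + [3.2500 9.2500; 9.2500 31.5625] = [4.2500 9.2500; 9.2500 32.5625]
BᵀPA = [-6.1250 -5.2500; -19.8125 -18.7500]
K = S⁻¹·BᵀPA = [-0.3063 0.0470; -0.5214 -0.5892]
A−BK = [0.1508 -0.1313; 0.6696 -1.0222]
AᵀP(A−BK) = [0.4180 0.2400; 0.2400 0.4499]
P' = Q + AᵀP(A−BK) = [2.4180 -0.7600; -0.7600 1.4499]
tr(P') = 3.8679

3.8679


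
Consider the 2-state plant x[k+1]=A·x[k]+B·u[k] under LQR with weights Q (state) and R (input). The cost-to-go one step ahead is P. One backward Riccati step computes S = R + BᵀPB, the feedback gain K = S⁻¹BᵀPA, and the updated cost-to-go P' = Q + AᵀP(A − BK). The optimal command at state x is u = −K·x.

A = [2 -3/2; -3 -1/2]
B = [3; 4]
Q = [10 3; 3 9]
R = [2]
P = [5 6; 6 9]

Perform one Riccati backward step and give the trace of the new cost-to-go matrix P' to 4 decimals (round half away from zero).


27.6157

BᵀP = [39.0000 54.0000]
S = R + BᵀPB = [2] + [333.0000] = [335.0000]
BᵀPA = [-84.0000 -85.5000]
K = S⁻¹·BᵀPA = [-0.2507 -0.2552]
A−BK = [2.7522 -0.7343; -1.9970 0.5209]
AᵀP(A−BK) = [7.9373 -1.9388; -1.9388 0.6784]
P' = Q + AᵀP(A−BK) = [17.9373 1.0612; 1.0612 9.6784]
tr(P') = 27.6157


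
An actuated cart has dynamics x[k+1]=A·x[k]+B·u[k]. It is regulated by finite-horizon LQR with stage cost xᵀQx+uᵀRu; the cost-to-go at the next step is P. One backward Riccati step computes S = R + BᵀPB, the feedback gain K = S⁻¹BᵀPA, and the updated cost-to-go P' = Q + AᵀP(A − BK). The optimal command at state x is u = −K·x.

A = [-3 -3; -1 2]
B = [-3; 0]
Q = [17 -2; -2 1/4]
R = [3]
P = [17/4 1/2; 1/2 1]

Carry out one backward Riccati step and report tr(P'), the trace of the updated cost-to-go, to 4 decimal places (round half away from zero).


27.3227

BᵀP = [-12.7500 -1.5000]
S = R + BᵀPB = [3] + [38.2500] = [41.2500]
BᵀPA = [39.7500 35.2500]
K = S⁻¹·BᵀPA = [0.9636 0.8545]
A−BK = [-0.1091 -0.4364; -1.0000 2.0000]
AᵀP(A−BK) = [3.9455 0.7818; 0.7818 6.1273]
P' = Q + AᵀP(A−BK) = [20.9455 -1.2182; -1.2182 6.3773]
tr(P') = 27.3227


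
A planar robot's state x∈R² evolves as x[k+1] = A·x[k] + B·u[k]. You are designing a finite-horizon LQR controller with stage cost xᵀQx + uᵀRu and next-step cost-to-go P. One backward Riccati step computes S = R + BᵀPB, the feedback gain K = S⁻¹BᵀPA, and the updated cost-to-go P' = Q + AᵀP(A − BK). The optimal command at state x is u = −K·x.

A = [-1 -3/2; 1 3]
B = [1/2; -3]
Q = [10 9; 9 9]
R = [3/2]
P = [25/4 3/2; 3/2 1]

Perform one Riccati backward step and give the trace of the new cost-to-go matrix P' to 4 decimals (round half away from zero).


29.8058

BᵀP = [-1.3750 -2.2500]
S = R + BᵀPB = [3/2] + [6.0625] = [7.5625]
BᵀPA = [-0.8750 -4.6875]
K = S⁻¹·BᵀPA = [-0.1157 -0.6198]
A−BK = [-0.9421 -1.1901; 0.6529 1.1405]
AᵀP(A−BK) = [4.1488 5.0826; 5.0826 6.6570]
P' = Q + AᵀP(A−BK) = [14.1488 14.0826; 14.0826 15.6570]
tr(P') = 29.8058


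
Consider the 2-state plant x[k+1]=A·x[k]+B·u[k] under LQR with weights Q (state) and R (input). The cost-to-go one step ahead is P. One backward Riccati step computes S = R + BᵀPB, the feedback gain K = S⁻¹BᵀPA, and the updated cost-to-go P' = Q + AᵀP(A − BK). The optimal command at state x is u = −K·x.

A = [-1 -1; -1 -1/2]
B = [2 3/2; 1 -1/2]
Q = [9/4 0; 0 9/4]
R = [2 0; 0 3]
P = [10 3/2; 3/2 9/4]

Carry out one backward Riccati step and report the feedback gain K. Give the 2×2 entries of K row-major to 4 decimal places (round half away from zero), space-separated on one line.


-0.5691 -0.4253 0.0623 -0.0929

BᵀP = [21.5000 5.2500; 14.2500 1.1250]
S = R + BᵀPB = [2 0; 0 3] + [48.2500 29.6250; 29.6250 20.8125] = [50.2500 29.6250; 29.6250 23.8125]
BᵀPA = [-26.7500 -24.1250; -15.3750 -14.8125]
K = S⁻¹·BᵀPA = [-0.5691 -0.4253; 0.0623 -0.0929]
A−BK = [0.0447 -0.0100; -0.3998 -0.1211]
AᵀP(A−BK) = [0.9853 0.5691; 0.5691 0.4253]
P' = Q + AᵀP(A−BK) = [3.2353 0.5691; 0.5691 2.6753]
tr(P') = 5.9106


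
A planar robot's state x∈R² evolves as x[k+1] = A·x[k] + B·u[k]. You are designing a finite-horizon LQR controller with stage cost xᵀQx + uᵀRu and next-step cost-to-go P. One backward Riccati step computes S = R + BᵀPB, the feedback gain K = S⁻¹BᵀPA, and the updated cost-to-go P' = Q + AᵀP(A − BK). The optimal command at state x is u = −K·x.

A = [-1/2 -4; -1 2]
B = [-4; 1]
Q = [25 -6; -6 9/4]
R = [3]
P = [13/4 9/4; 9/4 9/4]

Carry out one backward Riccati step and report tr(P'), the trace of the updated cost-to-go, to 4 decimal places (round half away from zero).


BᵀP = [-10.7500 -6.7500]
S = R + BᵀPB = [3] + [36.2500] = [39.2500]
BᵀPA = [12.1250 29.5000]
K = S⁻¹·BᵀPA = [0.3089 0.7516]
A−BK = [0.7357 -0.9936; -1.3089 1.2484]
AᵀP(A−BK) = [1.5669 -0.3631; -0.3631 2.8280]
P' = Q + AᵀP(A−BK) = [26.5669 -6.3631; -6.3631 5.0780]
tr(P') = 31.6449

31.6449


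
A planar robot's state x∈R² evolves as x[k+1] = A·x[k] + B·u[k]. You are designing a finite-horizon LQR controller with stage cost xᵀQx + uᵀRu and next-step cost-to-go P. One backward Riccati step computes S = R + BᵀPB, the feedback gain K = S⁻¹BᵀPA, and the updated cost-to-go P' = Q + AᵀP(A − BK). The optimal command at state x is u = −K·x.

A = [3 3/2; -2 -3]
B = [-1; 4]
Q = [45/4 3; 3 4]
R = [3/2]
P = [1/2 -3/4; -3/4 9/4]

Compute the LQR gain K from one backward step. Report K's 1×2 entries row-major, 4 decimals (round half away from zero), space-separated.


-0.6818 -0.7841

BᵀP = [-3.5000 9.7500]
S = R + BᵀPB = [3/2] + [42.5000] = [44.0000]
BᵀPA = [-30.0000 -34.5000]
K = S⁻¹·BᵀPA = [-0.6818 -0.7841]
A−BK = [2.3182 0.7159; 0.7273 0.1364]
AᵀP(A−BK) = [2.0455 1.2273; 1.2273 1.0739]
P' = Q + AᵀP(A−BK) = [13.2955 4.2273; 4.2273 5.0739]
tr(P') = 18.3693


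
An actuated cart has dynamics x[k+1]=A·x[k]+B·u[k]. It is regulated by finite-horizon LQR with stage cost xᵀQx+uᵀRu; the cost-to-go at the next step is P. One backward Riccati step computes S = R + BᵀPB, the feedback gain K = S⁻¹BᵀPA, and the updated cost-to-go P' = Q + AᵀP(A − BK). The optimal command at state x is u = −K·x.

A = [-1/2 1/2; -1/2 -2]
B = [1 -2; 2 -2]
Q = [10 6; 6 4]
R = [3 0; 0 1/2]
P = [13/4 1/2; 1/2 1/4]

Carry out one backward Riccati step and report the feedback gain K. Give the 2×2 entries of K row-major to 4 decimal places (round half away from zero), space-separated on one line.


BᵀP = [4.2500 1.0000; -7.5000 -1.5000]
S = R + BᵀPB = [3 0; 0 1/2] + [6.2500 -10.5000; -10.5000 18.0000] = [9.2500 -10.5000; -10.5000 18.5000]
BᵀPA = [-2.6250 0.1250; 4.5000 -0.7500]
K = S⁻¹·BᵀPA = [-0.0216 -0.0914; 0.2310 -0.0924]
A−BK = [-0.0164 0.4066; 0.0051 -2.0021]
AᵀP(A−BK) = [0.0289 -0.0116; -0.0116 0.7546]
P' = Q + AᵀP(A−BK) = [10.0289 5.9884; 5.9884 4.7546]
tr(P') = 14.7835

-0.0216 -0.0914 0.2310 -0.0924


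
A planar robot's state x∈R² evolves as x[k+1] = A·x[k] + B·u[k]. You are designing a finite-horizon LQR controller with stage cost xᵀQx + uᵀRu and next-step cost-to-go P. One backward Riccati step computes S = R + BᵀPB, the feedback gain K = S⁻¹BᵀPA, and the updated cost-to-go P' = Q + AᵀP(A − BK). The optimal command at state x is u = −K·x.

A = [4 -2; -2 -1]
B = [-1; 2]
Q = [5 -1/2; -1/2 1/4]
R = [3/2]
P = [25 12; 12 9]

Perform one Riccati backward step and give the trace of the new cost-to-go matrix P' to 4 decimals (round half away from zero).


387.4914

BᵀP = [-1.0000 6.0000]
S = R + BᵀPB = [3/2] + [13.0000] = [14.5000]
BᵀPA = [-16.0000 -4.0000]
K = S⁻¹·BᵀPA = [-1.1034 -0.2759]
A−BK = [2.8966 -2.2759; 0.2069 -0.4483]
AᵀP(A−BK) = [226.3448 -186.4138; -186.4138 155.8966]
P' = Q + AᵀP(A−BK) = [231.3448 -186.9138; -186.9138 156.1466]
tr(P') = 387.4914


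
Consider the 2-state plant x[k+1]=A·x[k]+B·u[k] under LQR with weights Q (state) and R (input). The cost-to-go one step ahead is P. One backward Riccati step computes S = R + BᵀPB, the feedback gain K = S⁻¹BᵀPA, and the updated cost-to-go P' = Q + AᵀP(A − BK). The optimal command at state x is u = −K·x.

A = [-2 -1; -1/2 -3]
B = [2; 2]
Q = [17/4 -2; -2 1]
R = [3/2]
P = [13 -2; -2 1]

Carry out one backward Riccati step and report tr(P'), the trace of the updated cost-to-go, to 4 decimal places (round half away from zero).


12.7771

BᵀP = [22.0000 -2.0000]
S = R + BᵀPB = [3/2] + [40.0000] = [41.5000]
BᵀPA = [-43.0000 -16.0000]
K = S⁻¹·BᵀPA = [-1.0361 -0.3855]
A−BK = [0.0723 -0.2289; 1.5723 -2.2289]
AᵀP(A−BK) = [3.6958 -2.0783; -2.0783 3.8313]
P' = Q + AᵀP(A−BK) = [7.9458 -4.0783; -4.0783 4.8313]
tr(P') = 12.7771


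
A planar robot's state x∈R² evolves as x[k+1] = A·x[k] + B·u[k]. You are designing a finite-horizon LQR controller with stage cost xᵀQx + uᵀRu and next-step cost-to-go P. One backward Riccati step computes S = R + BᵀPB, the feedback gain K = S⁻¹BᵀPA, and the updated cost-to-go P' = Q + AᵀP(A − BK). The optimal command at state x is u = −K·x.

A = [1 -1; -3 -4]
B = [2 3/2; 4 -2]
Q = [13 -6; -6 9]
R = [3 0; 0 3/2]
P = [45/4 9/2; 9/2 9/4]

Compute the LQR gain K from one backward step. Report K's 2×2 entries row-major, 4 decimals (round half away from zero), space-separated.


-0.1926 -0.7528 0.6686 0.1993

BᵀP = [40.5000 18.0000; 7.8750 2.2500]
S = R + BᵀPB = [3 0; 0 3/2] + [153.0000 24.7500; 24.7500 7.3125] = [156.0000 24.7500; 24.7500 8.8125]
BᵀPA = [-13.5000 -112.5000; 1.1250 -16.8750]
K = S⁻¹·BᵀPA = [-0.1926 -0.7528; 0.6686 0.1993]
A−BK = [0.3823 0.2066; -0.8923 -0.5904]
AᵀP(A−BK) = [1.1474 0.8635; 0.8635 1.9262]
P' = Q + AᵀP(A−BK) = [14.1474 -5.1365; -5.1365 10.9262]
tr(P') = 25.0736


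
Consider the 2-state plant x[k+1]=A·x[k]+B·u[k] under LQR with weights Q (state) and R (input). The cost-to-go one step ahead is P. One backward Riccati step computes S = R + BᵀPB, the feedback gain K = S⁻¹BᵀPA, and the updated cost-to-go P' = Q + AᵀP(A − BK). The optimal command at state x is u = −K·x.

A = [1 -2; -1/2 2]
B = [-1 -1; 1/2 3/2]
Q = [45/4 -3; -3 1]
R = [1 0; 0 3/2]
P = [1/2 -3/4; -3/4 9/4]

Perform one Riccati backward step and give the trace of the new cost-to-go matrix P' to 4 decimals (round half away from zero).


BᵀP = [-0.8750 1.8750; -1.6250 4.1250]
S = R + BᵀPB = [1 0; 0 3/2] + [1.8125 3.6875; 3.6875 7.8125] = [2.8125 3.6875; 3.6875 9.3125]
BᵀPA = [-1.8125 5.5000; -3.6875 11.5000]
K = S⁻¹·BᵀPA = [-0.2605 0.6998; -0.2928 0.9578]
A−BK = [0.4467 -0.3424; 0.0695 0.2134]
AᵀP(A−BK) = [0.2605 -0.6998; -0.6998 2.1365]
P' = Q + AᵀP(A−BK) = [11.5105 -3.6998; -3.6998 3.1365]
tr(P') = 14.6470

14.6470


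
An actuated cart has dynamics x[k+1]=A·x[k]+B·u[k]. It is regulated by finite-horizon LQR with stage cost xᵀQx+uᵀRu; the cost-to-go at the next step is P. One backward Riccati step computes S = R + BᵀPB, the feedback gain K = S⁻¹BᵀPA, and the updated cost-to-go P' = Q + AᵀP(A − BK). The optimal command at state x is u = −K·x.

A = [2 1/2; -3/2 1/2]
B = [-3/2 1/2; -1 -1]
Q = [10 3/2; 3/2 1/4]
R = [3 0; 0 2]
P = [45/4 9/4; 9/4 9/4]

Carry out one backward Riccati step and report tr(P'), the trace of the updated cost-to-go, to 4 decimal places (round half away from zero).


17.0129

BᵀP = [-19.1250 -5.6250; 3.3750 -1.1250]
S = R + BᵀPB = [3 0; 0 2] + [34.3125 -3.9375; -3.9375 2.8125] = [37.3125 -3.9375; -3.9375 4.8125]
BᵀPA = [-29.8125 -12.3750; 8.4375 1.1250]
K = S⁻¹·BᵀPA = [-0.6720 -0.3360; 1.2034 -0.0411]
A−BK = [0.3903 0.0166; -0.9686 0.1229]
AᵀP(A−BK) = [6.3746 0.4551; 0.4551 0.3883]
P' = Q + AᵀP(A−BK) = [16.3746 1.9551; 1.9551 0.6383]
tr(P') = 17.0129


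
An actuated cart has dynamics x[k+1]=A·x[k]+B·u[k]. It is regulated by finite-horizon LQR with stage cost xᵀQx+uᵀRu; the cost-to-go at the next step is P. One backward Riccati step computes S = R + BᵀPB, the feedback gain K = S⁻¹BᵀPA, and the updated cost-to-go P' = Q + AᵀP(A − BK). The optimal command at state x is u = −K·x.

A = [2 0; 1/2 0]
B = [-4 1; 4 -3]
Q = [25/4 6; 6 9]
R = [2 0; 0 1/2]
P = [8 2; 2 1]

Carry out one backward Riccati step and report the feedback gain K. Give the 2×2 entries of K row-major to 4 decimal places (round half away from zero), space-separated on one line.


BᵀP = [-24.0000 -4.0000; 2.0000 -1.0000]
S = R + BᵀPB = [2 0; 0 1/2] + [80.0000 -12.0000; -12.0000 5.0000] = [82.0000 -12.0000; -12.0000 5.5000]
BᵀPA = [-50.0000 0.0000; 3.5000 0.0000]
K = S⁻¹·BᵀPA = [-0.7590 0.0000; -1.0195 0.0000]
A−BK = [-0.0163 0.0000; 0.4772 0.0000]
AᵀP(A−BK) = [1.8705 0.0000; 0.0000 0.0000]
P' = Q + AᵀP(A−BK) = [8.1205 6.0000; 6.0000 9.0000]
tr(P') = 17.1205

-0.7590 0.0000 -1.0195 0.0000


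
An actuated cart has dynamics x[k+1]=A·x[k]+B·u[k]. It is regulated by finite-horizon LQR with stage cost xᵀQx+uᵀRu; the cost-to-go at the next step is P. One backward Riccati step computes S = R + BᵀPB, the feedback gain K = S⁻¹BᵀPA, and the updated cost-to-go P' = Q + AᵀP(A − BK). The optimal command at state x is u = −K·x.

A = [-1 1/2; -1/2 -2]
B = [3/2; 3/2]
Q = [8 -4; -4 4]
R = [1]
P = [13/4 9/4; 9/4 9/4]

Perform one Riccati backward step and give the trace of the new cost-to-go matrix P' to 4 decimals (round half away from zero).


BᵀP = [8.2500 6.7500]
S = R + BᵀPB = [1] + [22.5000] = [23.5000]
BᵀPA = [-11.6250 -9.3750]
K = S⁻¹·BᵀPA = [-0.4947 -0.3989]
A−BK = [-0.2580 1.0984; 0.2420 -1.4016]
AᵀP(A−BK) = [0.3118 -0.0751; -0.0751 1.5725]
P' = Q + AᵀP(A−BK) = [8.3118 -4.0751; -4.0751 5.5725]
tr(P') = 13.8843

13.8843


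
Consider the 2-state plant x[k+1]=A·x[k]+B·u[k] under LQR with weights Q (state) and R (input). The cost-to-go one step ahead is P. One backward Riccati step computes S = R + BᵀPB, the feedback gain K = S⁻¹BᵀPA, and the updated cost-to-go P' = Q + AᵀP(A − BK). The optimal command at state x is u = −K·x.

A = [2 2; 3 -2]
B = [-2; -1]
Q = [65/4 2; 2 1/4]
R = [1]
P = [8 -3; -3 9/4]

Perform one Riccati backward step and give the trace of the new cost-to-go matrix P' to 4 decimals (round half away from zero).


BᵀP = [-13.0000 3.7500]
S = R + BᵀPB = [1] + [22.2500] = [23.2500]
BᵀPA = [-14.7500 -33.5000]
K = S⁻¹·BᵀPA = [-0.6344 -1.4409]
A−BK = [0.7312 -0.8817; 2.3656 -3.4409]
AᵀP(A−BK) = [6.8925 -8.7527; -8.7527 16.7312]
P' = Q + AᵀP(A−BK) = [23.1425 -6.7527; -6.7527 16.9812]
tr(P') = 40.1237

40.1237


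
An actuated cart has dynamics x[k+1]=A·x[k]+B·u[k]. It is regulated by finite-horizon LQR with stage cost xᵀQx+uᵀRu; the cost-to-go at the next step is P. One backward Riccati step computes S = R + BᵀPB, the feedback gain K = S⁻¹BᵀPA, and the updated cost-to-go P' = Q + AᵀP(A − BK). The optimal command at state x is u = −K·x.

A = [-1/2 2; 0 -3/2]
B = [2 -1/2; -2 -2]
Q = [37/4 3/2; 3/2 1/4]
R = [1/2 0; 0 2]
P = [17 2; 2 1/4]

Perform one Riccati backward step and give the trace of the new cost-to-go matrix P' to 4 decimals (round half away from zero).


BᵀP = [30.0000 3.5000; -12.5000 -1.5000]
S = R + BᵀPB = [1/2 0; 0 2] + [53.0000 -22.0000; -22.0000 9.2500] = [53.5000 -22.0000; -22.0000 11.2500]
BᵀPA = [-15.0000 54.7500; 6.2500 -22.7500]
K = S⁻¹·BᵀPA = [-0.2651 0.9793; 0.0371 -0.1071]
A−BK = [0.0488 -0.0122; -0.4560 0.2444]
AᵀP(A−BK) = [0.0414 -0.1408; -0.1408 0.5080]
P' = Q + AᵀP(A−BK) = [9.2914 1.3592; 1.3592 0.7580]
tr(P') = 10.0494

10.0494


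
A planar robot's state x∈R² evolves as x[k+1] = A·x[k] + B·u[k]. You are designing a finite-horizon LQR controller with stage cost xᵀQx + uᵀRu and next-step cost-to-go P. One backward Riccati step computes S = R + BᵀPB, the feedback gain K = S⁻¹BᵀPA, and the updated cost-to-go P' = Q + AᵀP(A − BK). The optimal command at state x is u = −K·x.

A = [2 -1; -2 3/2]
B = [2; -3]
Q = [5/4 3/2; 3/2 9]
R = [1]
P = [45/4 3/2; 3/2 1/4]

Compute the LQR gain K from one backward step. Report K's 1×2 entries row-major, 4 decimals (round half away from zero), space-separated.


1.0413 -0.4835

BᵀP = [18.0000 2.2500]
S = R + BᵀPB = [1] + [29.2500] = [30.2500]
BᵀPA = [31.5000 -14.6250]
K = S⁻¹·BᵀPA = [1.0413 -0.4835]
A−BK = [-0.0826 -0.0331; 1.1240 0.0496]
AᵀP(A−BK) = [1.1983 -0.5207; -0.5207 0.2417]
P' = Q + AᵀP(A−BK) = [2.4483 0.9793; 0.9793 9.2417]
tr(P') = 11.6901


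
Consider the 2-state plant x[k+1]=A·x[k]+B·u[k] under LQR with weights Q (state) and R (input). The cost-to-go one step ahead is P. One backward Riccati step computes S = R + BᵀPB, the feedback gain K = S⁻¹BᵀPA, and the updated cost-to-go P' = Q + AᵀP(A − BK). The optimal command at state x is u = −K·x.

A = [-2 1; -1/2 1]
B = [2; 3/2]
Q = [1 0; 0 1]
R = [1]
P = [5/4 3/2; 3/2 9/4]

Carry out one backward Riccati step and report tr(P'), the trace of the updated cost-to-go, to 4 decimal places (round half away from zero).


2.8699

BᵀP = [4.7500 6.3750]
S = R + BᵀPB = [1] + [19.0625] = [20.0625]
BᵀPA = [-12.6875 11.1250]
K = S⁻¹·BᵀPA = [-0.6324 0.5545]
A−BK = [-0.7352 -0.1090; 0.4486 0.1682]
AᵀP(A−BK) = [0.5389 -0.3396; -0.3396 0.3310]
P' = Q + AᵀP(A−BK) = [1.5389 -0.3396; -0.3396 1.3310]
tr(P') = 2.8699


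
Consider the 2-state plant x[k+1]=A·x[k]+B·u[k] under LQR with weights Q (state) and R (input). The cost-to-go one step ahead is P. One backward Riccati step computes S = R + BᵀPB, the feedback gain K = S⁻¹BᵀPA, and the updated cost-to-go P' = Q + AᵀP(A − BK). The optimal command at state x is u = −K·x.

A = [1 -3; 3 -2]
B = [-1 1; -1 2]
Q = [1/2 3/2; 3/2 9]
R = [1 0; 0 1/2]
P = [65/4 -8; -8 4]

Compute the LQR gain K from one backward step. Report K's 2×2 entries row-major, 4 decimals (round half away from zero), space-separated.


BᵀP = [-8.2500 4.0000; 0.2500 0.0000]
S = R + BᵀPB = [1 0; 0 1/2] + [4.2500 -0.2500; -0.2500 0.2500] = [5.2500 -0.2500; -0.2500 0.7500]
BᵀPA = [3.7500 16.7500; 0.2500 -0.7500]
K = S⁻¹·BᵀPA = [0.7419 3.1935; 0.5806 0.0645]
A−BK = [1.1613 0.1290; 2.5806 1.0645]
AᵀP(A−BK) = [1.3226 3.2581; 3.2581 12.8065]
P' = Q + AᵀP(A−BK) = [1.8226 4.7581; 4.7581 21.8065]
tr(P') = 23.6290

0.7419 3.1935 0.5806 0.0645


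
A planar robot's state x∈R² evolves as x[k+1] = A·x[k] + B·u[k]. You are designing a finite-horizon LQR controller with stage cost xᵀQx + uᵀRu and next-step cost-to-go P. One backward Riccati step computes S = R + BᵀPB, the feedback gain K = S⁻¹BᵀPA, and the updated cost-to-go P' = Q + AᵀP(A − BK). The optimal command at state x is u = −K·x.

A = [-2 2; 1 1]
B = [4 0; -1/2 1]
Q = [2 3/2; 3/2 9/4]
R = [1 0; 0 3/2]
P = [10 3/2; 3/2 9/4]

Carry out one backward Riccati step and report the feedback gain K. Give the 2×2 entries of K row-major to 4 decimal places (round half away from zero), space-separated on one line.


-0.4868 0.5130 0.4329 0.7331

BᵀP = [39.2500 4.8750; 1.5000 2.2500]
S = R + BᵀPB = [1 0; 0 3/2] + [154.5625 4.8750; 4.8750 2.2500] = [155.5625 4.8750; 4.8750 3.7500]
BᵀPA = [-73.6250 83.3750; -0.7500 5.2500]
K = S⁻¹·BᵀPA = [-0.4868 0.5130; 0.4329 0.7331]
A−BK = [-0.0526 -0.0519; 0.3237 0.5234]
AᵀP(A−BK) = [0.7304 0.5683; 0.5683 1.6311]
P' = Q + AᵀP(A−BK) = [2.7304 2.0683; 2.0683 3.8811]
tr(P') = 6.6115


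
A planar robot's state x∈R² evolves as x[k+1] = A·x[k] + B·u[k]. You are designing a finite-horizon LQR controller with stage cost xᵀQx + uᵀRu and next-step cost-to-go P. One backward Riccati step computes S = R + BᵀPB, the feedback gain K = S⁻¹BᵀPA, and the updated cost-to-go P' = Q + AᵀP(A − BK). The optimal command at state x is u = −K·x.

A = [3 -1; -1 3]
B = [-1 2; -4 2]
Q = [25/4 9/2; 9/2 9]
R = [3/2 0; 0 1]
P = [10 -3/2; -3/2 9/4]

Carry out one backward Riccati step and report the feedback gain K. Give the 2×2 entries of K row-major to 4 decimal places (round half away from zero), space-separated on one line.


1.1799 -1.2079 2.0168 -1.0601

BᵀP = [-4.0000 -7.5000; 17.0000 1.5000]
S = R + BᵀPB = [3/2 0; 0 1] + [34.0000 -23.0000; -23.0000 37.0000] = [35.5000 -23.0000; -23.0000 38.0000]
BᵀPA = [-4.5000 -18.5000; 49.5000 -12.5000]
K = S⁻¹·BᵀPA = [1.1799 -1.2079; 2.0168 -1.0601]
A−BK = [0.1463 -0.0878; -0.3140 0.2884]
AᵀP(A−BK) = [6.7294 -4.7127; -4.7127 3.6526]
P' = Q + AᵀP(A−BK) = [12.9794 -0.2127; -0.2127 12.6526]
tr(P') = 25.6320
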